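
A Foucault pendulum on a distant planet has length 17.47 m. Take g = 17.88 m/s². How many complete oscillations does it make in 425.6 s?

T = 2π√(L/g) = 2π√(17.47/17.88) = 6.2107 s.
Number of complete oscillations = ⌊425.6/6.2107⌋ = ⌊68.527⌋ = 68.

68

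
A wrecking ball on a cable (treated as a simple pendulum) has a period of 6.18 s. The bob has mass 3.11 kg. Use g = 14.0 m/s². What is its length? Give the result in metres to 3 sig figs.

From T = 2π√(L/g), L = gT²/(4π²) = 14.0 × 6.180²/(4π²) = 13.5 m.

13.5 m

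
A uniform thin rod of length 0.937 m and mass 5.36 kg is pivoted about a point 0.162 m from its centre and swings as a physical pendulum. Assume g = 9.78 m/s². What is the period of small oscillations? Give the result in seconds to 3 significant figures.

1.57 s

For a physical pendulum T = 2π√(I/(mgd)), with d = 0.1620 m from pivot to centre of mass.
I_cm = mL²/12 = 5.36 × 0.937²/12 = 0.3922 kg·m²; I = I_cm + md² = 0.3922 + 5.36 × 0.1620² = 0.5328 kg·m².
T = 2π√(0.5328/(5.36 × 9.78 × 0.1620)) = 1.57 s.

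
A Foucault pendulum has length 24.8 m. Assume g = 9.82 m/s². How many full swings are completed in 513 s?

51

T = 2π√(L/g) = 2π√(24.8/9.82) = 9.985 s.
Number of complete oscillations = ⌊513/9.985⌋ = ⌊51.38⌋ = 51.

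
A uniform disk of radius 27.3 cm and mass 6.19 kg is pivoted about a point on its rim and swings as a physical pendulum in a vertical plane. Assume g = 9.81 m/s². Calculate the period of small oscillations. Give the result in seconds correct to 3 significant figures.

I_cm = ½mr² = 0.2307 kg·m². The pivot is at distance d = 0.273 m from the centre of mass.
By the parallel-axis theorem, I = I_cm + md² = 0.2307 + 0.4613 = 0.6920 kg·m².
T = 2π√(I/(mgd)) = 2π√(0.6920/(6.19 × 9.81 × 0.273)) = 1.28 s.

1.28 s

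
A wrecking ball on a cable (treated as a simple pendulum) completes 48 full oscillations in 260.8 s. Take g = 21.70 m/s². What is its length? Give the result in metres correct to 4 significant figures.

T = 260.8/48 = 5.4333 s.
From T = 2π√(L/g), L = gT²/(4π²) = 21.70 × 5.4333²/(4π²) = 16.23 m.

16.23 m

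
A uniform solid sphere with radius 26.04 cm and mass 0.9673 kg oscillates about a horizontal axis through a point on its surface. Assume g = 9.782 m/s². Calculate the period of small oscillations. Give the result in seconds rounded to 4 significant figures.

1.213 s

I_cm = (2/5)mr² = 0.026236 kg·m². The pivot is at distance d = 0.2604 m from the centre of mass.
By the parallel-axis theorem, I = I_cm + md² = 0.026236 + 0.065591 = 0.091827 kg·m².
T = 2π√(I/(mgd)) = 2π√(0.091827/(0.9673 × 9.782 × 0.2604)) = 1.213 s.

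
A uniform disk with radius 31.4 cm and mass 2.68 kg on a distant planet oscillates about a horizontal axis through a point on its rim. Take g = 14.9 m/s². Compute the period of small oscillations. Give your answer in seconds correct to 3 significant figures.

1.12 s

I_cm = ½mr² = 0.1321 kg·m². The pivot is at distance d = 0.314 m from the centre of mass.
By the parallel-axis theorem, I = I_cm + md² = 0.1321 + 0.2642 = 0.3964 kg·m².
T = 2π√(I/(mgd)) = 2π√(0.3964/(2.68 × 14.9 × 0.314)) = 1.12 s.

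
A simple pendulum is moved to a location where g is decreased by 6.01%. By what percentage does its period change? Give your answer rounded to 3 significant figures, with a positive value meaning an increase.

3.15%

T ∝ 1/√g, so T'/T = 1/√(0.9399) = 1.031.
Percentage change in T = (1.031 − 1) × 100% = 3.15%.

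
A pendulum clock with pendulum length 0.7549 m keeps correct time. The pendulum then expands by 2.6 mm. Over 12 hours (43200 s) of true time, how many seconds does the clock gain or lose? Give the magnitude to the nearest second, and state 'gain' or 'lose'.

T ∝ √L, so T'/T = √(0.75750/0.7549) = 1.00172.
In 43200 s of true time the clock registers 43200/1.00172 = 43125.8 s, so it loses 74 s.

lose 74 s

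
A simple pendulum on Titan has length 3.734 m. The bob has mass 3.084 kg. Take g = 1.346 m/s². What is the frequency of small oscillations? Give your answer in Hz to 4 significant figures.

T = 2π√(L/g) = 2π√(3.734/1.346) = 10.465 s, so f = 1/T = 0.09556 Hz.

0.09556 Hz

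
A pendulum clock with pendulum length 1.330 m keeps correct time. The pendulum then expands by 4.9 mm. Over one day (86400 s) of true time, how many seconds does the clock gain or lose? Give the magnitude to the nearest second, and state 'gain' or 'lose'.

T ∝ √L, so T'/T = √(1.33490/1.330) = 1.00184.
In 86400 s of true time the clock registers 86400/1.00184 = 86241.3 s, so it loses 159 s.

lose 159 s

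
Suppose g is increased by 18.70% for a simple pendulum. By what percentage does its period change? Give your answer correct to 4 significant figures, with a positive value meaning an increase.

-8.214%

T ∝ 1/√g, so T'/T = 1/√(1.1870) = 0.91786.
Percentage change in T = (0.91786 − 1) × 100% = -8.214%.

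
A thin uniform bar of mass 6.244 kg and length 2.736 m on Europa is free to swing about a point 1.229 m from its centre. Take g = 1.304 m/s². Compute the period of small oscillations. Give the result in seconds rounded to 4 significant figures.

7.251 s

For a physical pendulum T = 2π√(I/(mgd)), with d = 1.2290 m from pivot to centre of mass.
I_cm = mL²/12 = 6.244 × 2.736²/12 = 3.8951 kg·m²; I = I_cm + md² = 3.8951 + 6.244 × 1.2290² = 13.326 kg·m².
T = 2π√(13.326/(6.244 × 1.304 × 1.2290)) = 7.251 s.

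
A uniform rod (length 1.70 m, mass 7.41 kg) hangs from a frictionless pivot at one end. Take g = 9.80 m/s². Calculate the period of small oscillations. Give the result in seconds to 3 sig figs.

2.14 s

For a physical pendulum T = 2π√(I/(mgd)), with d = 0.8500 m from pivot to centre of mass.
I_cm = mL²/12 = 7.41 × 1.70²/12 = 1.785 kg·m²; I = I_cm + md² = 1.785 + 7.41 × 0.8500² = 7.138 kg·m².
T = 2π√(7.138/(7.41 × 9.80 × 0.8500)) = 2.14 s.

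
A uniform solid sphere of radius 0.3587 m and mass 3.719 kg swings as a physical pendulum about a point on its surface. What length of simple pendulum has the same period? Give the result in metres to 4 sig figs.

The equivalent simple-pendulum length is L_eq = I/(md), where I is about the pivot and d = 0.35870 m.
I_cm = (2/5)mR² = 0.19140 kg·m², so I = I_cm + md² = 0.19140 + 0.47851 = 0.66991 kg·m².
L_eq = 0.66991/(3.719 × 0.35870) = 0.5022 m.

0.5022 m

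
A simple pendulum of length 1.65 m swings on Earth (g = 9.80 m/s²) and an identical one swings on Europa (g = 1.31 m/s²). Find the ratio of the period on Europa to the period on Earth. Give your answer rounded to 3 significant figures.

T ∝ 1/√g, so T₂/T₁ = √(g₁/g₂) = √(9.80/1.31) = 2.74.

2.74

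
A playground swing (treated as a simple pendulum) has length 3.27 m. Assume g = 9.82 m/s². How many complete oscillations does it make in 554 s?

T = 2π√(L/g) = 2π√(3.27/9.82) = 3.626 s.
Number of complete oscillations = ⌊554/3.626⌋ = ⌊152.8⌋ = 152.

152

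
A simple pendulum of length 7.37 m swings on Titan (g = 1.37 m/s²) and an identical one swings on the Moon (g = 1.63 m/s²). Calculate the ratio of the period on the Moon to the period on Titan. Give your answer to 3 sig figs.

T ∝ 1/√g, so T₂/T₁ = √(g₁/g₂) = √(1.37/1.63) = 0.917.

0.917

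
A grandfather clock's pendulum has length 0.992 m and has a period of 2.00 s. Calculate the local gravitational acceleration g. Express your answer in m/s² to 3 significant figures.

9.79 m/s²

From T = 2π√(L/g), g = 4π²L/T² = 4π² × 0.992/2.000² = 9.79 m/s².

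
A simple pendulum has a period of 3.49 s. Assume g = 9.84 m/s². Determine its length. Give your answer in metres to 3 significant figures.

From T = 2π√(L/g), L = gT²/(4π²) = 9.84 × 3.490²/(4π²) = 3.04 m.

3.04 m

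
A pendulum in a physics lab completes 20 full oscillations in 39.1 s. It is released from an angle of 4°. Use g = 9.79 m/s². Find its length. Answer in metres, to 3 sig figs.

0.948 m

T = 39.1/20 = 1.955 s.
From T = 2π√(L/g), L = gT²/(4π²) = 9.79 × 1.955²/(4π²) = 0.948 m.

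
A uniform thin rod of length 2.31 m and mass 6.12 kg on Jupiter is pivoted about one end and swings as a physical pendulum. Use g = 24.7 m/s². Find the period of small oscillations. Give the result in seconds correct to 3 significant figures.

1.57 s

For a physical pendulum T = 2π√(I/(mgd)), with d = 1.155 m from pivot to centre of mass.
I_cm = mL²/12 = 6.12 × 2.31²/12 = 2.721 kg·m²; I = I_cm + md² = 2.721 + 6.12 × 1.155² = 10.89 kg·m².
T = 2π√(10.89/(6.12 × 24.7 × 1.155)) = 1.57 s.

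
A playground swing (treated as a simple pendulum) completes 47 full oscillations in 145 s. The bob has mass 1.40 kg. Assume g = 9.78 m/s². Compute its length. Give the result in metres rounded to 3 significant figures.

2.36 m

T = 145/47 = 3.085 s.
From T = 2π√(L/g), L = gT²/(4π²) = 9.78 × 3.085²/(4π²) = 2.36 m.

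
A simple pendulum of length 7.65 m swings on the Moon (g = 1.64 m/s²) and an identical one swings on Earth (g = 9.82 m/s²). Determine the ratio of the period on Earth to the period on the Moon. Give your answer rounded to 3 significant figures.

0.409

T ∝ 1/√g, so T₂/T₁ = √(g₁/g₂) = √(1.64/9.82) = 0.409.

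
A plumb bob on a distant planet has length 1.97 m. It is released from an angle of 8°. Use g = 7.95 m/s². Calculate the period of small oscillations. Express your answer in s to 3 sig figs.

3.13 s

T = 2π√(L/g) = 2π√(1.97/7.95) = 2π × 0.4978 = 3.13 s.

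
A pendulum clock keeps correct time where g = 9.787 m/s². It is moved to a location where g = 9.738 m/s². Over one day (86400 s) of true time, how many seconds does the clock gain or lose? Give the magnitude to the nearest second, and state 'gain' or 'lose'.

lose 217 s

The clock's period scales as T ∝ 1/√g, so T'/T = √(9.787/9.738) = 1.00251.
In 86400 s of true time the clock registers 86400/1.00251 = 86183.4 s, so it loses 217 s.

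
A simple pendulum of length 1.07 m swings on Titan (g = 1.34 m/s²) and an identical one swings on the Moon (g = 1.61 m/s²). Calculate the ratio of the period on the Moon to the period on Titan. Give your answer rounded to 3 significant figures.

T ∝ 1/√g, so T₂/T₁ = √(g₁/g₂) = √(1.34/1.61) = 0.912.

0.912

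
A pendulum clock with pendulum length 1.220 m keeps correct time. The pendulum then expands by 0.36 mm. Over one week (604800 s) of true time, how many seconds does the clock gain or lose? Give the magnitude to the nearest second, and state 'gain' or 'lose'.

T ∝ √L, so T'/T = √(1.22036/1.220) = 1.00015.
In 604800 s of true time the clock registers 604800/1.00015 = 604710.8 s, so it loses 89 s.

lose 89 s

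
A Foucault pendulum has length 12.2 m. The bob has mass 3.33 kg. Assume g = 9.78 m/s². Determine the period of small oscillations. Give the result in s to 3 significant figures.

T = 2π√(L/g) = 2π√(12.2/9.78) = 2π × 1.117 = 7.02 s.

7.02 s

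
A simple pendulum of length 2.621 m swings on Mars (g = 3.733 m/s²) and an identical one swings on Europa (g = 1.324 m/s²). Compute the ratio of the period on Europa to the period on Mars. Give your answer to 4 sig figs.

1.679

T ∝ 1/√g, so T₂/T₁ = √(g₁/g₂) = √(3.733/1.324) = 1.679.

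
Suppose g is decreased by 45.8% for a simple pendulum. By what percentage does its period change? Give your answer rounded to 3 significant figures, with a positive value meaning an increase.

35.8%

T ∝ 1/√g, so T'/T = 1/√(0.5420) = 1.358.
Percentage change in T = (1.358 − 1) × 100% = 35.8%.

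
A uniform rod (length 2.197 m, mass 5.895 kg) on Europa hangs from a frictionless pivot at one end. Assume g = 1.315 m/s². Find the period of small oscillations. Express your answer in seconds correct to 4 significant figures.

6.631 s

For a physical pendulum T = 2π√(I/(mgd)), with d = 1.0985 m from pivot to centre of mass.
I_cm = mL²/12 = 5.895 × 2.197²/12 = 2.3712 kg·m²; I = I_cm + md² = 2.3712 + 5.895 × 1.0985² = 9.4847 kg·m².
T = 2π√(9.4847/(5.895 × 1.315 × 1.0985)) = 6.631 s.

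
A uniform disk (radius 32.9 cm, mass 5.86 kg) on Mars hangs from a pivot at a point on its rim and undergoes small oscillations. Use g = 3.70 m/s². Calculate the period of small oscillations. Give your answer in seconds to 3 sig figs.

I_cm = ½mr² = 0.3171 kg·m². The pivot is at distance d = 0.329 m from the centre of mass.
By the parallel-axis theorem, I = I_cm + md² = 0.3171 + 0.6343 = 0.9514 kg·m².
T = 2π√(I/(mgd)) = 2π√(0.9514/(5.86 × 3.70 × 0.329)) = 2.29 s.

2.29 s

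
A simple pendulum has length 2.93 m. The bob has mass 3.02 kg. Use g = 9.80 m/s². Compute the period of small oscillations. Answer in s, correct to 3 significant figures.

3.44 s

T = 2π√(L/g) = 2π√(2.93/9.80) = 2π × 0.5468 = 3.44 s.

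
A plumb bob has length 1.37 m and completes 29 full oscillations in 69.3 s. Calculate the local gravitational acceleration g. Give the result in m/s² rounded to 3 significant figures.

T = 69.3/29 = 2.390 s.
From T = 2π√(L/g), g = 4π²L/T² = 4π² × 1.37/2.390² = 9.47 m/s².

9.47 m/s²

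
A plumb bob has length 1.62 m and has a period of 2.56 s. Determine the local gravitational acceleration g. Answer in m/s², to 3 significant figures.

9.76 m/s²

From T = 2π√(L/g), g = 4π²L/T² = 4π² × 1.62/2.560² = 9.76 m/s².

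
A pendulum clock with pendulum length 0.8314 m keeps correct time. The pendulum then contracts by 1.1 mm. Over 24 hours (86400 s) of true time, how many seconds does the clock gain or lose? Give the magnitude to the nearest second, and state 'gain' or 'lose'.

T ∝ √L, so T'/T = √(0.83030/0.8314) = 0.999338.
In 86400 s of true time the clock registers 86400/0.999338 = 86457.2 s, so it gains 57 s.

gain 57 s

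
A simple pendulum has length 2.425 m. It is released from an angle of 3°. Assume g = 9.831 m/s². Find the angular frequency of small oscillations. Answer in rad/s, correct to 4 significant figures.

ω = √(g/L) = √(9.831/2.425) = 2.013 rad/s.

2.013 rad/s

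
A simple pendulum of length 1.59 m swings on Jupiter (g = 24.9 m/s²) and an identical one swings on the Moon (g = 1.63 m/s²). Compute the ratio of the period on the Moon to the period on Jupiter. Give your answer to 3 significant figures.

3.91

T ∝ 1/√g, so T₂/T₁ = √(g₁/g₂) = √(24.9/1.63) = 3.91.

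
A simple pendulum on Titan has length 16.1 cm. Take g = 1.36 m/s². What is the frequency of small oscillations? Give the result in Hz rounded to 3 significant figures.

T = 2π√(L/g) = 2π√(0.161/1.36) = 2.162 s, so f = 1/T = 0.463 Hz.

0.463 Hz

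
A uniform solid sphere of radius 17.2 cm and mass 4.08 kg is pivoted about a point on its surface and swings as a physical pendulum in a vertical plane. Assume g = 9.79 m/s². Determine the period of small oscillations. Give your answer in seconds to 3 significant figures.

I_cm = (2/5)mr² = 0.04828 kg·m². The pivot is at distance d = 0.172 m from the centre of mass.
By the parallel-axis theorem, I = I_cm + md² = 0.04828 + 0.1207 = 0.1690 kg·m².
T = 2π√(I/(mgd)) = 2π√(0.1690/(4.08 × 9.79 × 0.172)) = 0.985 s.

0.985 s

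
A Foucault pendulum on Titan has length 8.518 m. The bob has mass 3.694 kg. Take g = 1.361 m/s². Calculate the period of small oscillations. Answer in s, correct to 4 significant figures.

T = 2π√(L/g) = 2π√(8.518/1.361) = 2π × 2.5017 = 15.72 s.

15.72 s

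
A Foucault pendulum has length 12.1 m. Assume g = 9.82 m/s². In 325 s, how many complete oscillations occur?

46

T = 2π√(L/g) = 2π√(12.1/9.82) = 6.975 s.
Number of complete oscillations = ⌊325/6.975⌋ = ⌊46.60⌋ = 46.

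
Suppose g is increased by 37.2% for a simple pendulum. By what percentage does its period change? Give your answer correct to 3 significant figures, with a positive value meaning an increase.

-14.6%

T ∝ 1/√g, so T'/T = 1/√(1.372) = 0.8537.
Percentage change in T = (0.8537 − 1) × 100% = -14.6%.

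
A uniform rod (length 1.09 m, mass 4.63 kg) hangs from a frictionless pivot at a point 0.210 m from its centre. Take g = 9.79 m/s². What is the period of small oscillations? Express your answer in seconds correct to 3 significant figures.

1.66 s

For a physical pendulum T = 2π√(I/(mgd)), with d = 0.2100 m from pivot to centre of mass.
I_cm = mL²/12 = 4.63 × 1.09²/12 = 0.4584 kg·m²; I = I_cm + md² = 0.4584 + 4.63 × 0.2100² = 0.6626 kg·m².
T = 2π√(0.6626/(4.63 × 9.79 × 0.2100)) = 1.66 s.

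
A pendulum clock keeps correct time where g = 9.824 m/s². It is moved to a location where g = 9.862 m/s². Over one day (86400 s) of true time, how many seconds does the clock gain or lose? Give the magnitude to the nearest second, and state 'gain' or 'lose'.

gain 167 s

The clock's period scales as T ∝ 1/√g, so T'/T = √(9.824/9.862) = 0.998072.
In 86400 s of true time the clock registers 86400/0.998072 = 86566.9 s, so it gains 167 s.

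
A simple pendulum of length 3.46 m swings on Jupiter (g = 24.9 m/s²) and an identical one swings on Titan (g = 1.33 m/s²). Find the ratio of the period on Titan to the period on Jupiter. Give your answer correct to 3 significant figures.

T ∝ 1/√g, so T₂/T₁ = √(g₁/g₂) = √(24.9/1.33) = 4.33.

4.33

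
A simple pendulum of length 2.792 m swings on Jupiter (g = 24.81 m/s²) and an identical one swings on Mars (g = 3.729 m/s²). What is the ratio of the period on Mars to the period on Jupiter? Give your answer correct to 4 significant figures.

2.579

T ∝ 1/√g, so T₂/T₁ = √(g₁/g₂) = √(24.81/3.729) = 2.579.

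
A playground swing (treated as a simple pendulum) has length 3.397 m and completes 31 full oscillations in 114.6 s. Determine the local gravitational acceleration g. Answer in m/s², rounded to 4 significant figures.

9.813 m/s²

T = 114.6/31 = 3.6968 s.
From T = 2π√(L/g), g = 4π²L/T² = 4π² × 3.397/3.6968² = 9.813 m/s².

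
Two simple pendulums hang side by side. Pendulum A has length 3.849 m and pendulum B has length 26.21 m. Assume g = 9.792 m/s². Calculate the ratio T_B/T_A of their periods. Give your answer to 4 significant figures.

T ∝ √L, so T_B/T_A = √(L_B/L_A) = √(26.21/3.849) = 2.610.

2.610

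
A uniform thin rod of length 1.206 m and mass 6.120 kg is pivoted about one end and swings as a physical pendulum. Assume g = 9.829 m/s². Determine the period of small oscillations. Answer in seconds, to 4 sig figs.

1.797 s

For a physical pendulum T = 2π√(I/(mgd)), with d = 0.60300 m from pivot to centre of mass.
I_cm = mL²/12 = 6.120 × 1.206²/12 = 0.74176 kg·m²; I = I_cm + md² = 0.74176 + 6.120 × 0.60300² = 2.9670 kg·m².
T = 2π√(2.9670/(6.120 × 9.829 × 0.60300)) = 1.797 s.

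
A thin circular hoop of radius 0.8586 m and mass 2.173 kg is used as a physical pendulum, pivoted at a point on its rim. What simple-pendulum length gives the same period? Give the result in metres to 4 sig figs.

The equivalent simple-pendulum length is L_eq = I/(md), where I is about the pivot and d = 0.85860 m.
I_cm = mR² = 1.6019 kg·m², so I = I_cm + md² = 1.6019 + 1.6019 = 3.2038 kg·m².
L_eq = 3.2038/(2.173 × 0.85860) = 1.717 m.

1.717 m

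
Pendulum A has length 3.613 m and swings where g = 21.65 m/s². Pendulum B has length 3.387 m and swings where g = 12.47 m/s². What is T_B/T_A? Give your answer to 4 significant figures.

1.276

T = 2π√(L/g), so T_B/T_A = √((L_B/g_B)/(L_A/g_A)) = √((3.387/12.47)/(3.613/21.65)) = 1.276.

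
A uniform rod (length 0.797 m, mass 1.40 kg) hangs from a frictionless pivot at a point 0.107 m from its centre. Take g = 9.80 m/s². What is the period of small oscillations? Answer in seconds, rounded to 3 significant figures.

1.56 s

For a physical pendulum T = 2π√(I/(mgd)), with d = 0.1070 m from pivot to centre of mass.
I_cm = mL²/12 = 1.40 × 0.797²/12 = 0.07411 kg·m²; I = I_cm + md² = 0.07411 + 1.40 × 0.1070² = 0.09014 kg·m².
T = 2π√(0.09014/(1.40 × 9.80 × 0.1070)) = 1.56 s.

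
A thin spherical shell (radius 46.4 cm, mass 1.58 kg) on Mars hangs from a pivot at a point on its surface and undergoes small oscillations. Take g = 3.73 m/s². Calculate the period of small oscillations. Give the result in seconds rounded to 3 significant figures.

I_cm = (2/3)mr² = 0.2268 kg·m². The pivot is at distance d = 0.464 m from the centre of mass.
By the parallel-axis theorem, I = I_cm + md² = 0.2268 + 0.3402 = 0.5669 kg·m².
T = 2π√(I/(mgd)) = 2π√(0.5669/(1.58 × 3.73 × 0.464)) = 2.86 s.

2.86 s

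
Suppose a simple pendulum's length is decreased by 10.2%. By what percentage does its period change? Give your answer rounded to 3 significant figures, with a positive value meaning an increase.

T ∝ √L, so T'/T = √(0.8980) = 0.9476.
Percentage change in T = (0.9476 − 1) × 100% = -5.24%.

-5.24%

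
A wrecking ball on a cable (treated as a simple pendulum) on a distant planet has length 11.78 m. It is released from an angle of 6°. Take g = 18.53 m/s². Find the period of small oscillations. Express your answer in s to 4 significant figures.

T = 2π√(L/g) = 2π√(11.78/18.53) = 2π × 0.79732 = 5.010 s.

5.010 s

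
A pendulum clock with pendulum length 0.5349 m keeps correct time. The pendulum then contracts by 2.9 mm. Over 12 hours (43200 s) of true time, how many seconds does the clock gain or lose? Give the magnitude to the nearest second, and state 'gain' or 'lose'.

T ∝ √L, so T'/T = √(0.53200/0.5349) = 0.997286.
In 43200 s of true time the clock registers 43200/0.997286 = 43317.6 s, so it gains 118 s.

gain 118 s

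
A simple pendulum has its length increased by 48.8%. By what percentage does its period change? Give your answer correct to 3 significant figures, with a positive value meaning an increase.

22.0%

T ∝ √L, so T'/T = √(1.488) = 1.220.
Percentage change in T = (1.220 − 1) × 100% = 22.0%.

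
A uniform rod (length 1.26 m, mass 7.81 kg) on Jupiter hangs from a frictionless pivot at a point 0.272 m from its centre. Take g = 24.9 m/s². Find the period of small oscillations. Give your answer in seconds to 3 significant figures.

1.10 s

For a physical pendulum T = 2π√(I/(mgd)), with d = 0.2720 m from pivot to centre of mass.
I_cm = mL²/12 = 7.81 × 1.26²/12 = 1.033 kg·m²; I = I_cm + md² = 1.033 + 7.81 × 0.2720² = 1.611 kg·m².
T = 2π√(1.611/(7.81 × 24.9 × 0.2720)) = 1.10 s.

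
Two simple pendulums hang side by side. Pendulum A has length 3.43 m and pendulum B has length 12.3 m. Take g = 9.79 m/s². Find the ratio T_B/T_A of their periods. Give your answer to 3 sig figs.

T ∝ √L, so T_B/T_A = √(L_B/L_A) = √(12.3/3.43) = 1.89.

1.89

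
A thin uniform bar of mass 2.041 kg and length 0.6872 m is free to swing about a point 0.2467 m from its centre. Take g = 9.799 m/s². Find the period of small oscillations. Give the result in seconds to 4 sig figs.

1.279 s

For a physical pendulum T = 2π√(I/(mgd)), with d = 0.24670 m from pivot to centre of mass.
I_cm = mL²/12 = 2.041 × 0.6872²/12 = 0.080321 kg·m²; I = I_cm + md² = 0.080321 + 2.041 × 0.24670² = 0.20454 kg·m².
T = 2π√(0.20454/(2.041 × 9.799 × 0.24670)) = 1.279 s.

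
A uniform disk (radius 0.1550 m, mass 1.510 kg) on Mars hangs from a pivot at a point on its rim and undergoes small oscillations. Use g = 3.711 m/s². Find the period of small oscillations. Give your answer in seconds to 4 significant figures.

I_cm = ½mr² = 0.018139 kg·m². The pivot is at distance d = 0.1550 m from the centre of mass.
By the parallel-axis theorem, I = I_cm + md² = 0.018139 + 0.036278 = 0.054417 kg·m².
T = 2π√(I/(mgd)) = 2π√(0.054417/(1.510 × 3.711 × 0.1550)) = 1.573 s.

1.573 s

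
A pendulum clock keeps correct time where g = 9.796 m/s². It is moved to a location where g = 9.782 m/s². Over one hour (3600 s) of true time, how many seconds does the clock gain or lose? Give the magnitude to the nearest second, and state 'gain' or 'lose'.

The clock's period scales as T ∝ 1/√g, so T'/T = √(9.796/9.782) = 1.00072.
In 3600 s of true time the clock registers 3600/1.00072 = 3597.4 s, so it loses 3 s.

lose 3 s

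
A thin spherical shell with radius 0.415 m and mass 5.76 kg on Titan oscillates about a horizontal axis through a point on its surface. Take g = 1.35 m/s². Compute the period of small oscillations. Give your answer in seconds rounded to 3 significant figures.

I_cm = (2/3)mr² = 0.6613 kg·m². The pivot is at distance d = 0.415 m from the centre of mass.
By the parallel-axis theorem, I = I_cm + md² = 0.6613 + 0.9920 = 1.653 kg·m².
T = 2π√(I/(mgd)) = 2π√(1.653/(5.76 × 1.35 × 0.415)) = 4.50 s.

4.50 s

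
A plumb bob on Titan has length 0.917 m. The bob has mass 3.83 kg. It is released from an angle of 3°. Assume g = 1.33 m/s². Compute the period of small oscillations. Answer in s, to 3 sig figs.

T = 2π√(L/g) = 2π√(0.917/1.33) = 2π × 0.8303 = 5.22 s.

5.22 s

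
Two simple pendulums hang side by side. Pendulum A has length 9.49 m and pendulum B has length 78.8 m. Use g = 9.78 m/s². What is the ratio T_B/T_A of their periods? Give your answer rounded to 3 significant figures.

2.88

T ∝ √L, so T_B/T_A = √(L_B/L_A) = √(78.8/9.49) = 2.88.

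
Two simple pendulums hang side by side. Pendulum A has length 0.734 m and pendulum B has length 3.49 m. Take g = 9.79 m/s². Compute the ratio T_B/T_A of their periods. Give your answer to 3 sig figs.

2.18

T ∝ √L, so T_B/T_A = √(L_B/L_A) = √(3.49/0.734) = 2.18.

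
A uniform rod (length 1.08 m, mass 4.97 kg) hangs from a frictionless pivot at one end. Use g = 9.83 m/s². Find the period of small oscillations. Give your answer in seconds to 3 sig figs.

For a physical pendulum T = 2π√(I/(mgd)), with d = 0.5400 m from pivot to centre of mass.
I_cm = mL²/12 = 4.97 × 1.08²/12 = 0.4831 kg·m²; I = I_cm + md² = 0.4831 + 4.97 × 0.5400² = 1.932 kg·m².
T = 2π√(1.932/(4.97 × 9.83 × 0.5400)) = 1.70 s.

1.70 s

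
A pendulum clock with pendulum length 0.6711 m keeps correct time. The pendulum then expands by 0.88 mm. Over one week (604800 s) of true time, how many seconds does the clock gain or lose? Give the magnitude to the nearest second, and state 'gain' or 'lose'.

lose 396 s

T ∝ √L, so T'/T = √(0.67198/0.6711) = 1.00066.
In 604800 s of true time the clock registers 604800/1.00066 = 604403.9 s, so it loses 396 s.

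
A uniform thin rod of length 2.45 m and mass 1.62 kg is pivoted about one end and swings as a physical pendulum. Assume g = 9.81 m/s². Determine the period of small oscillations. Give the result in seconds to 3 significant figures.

2.56 s

For a physical pendulum T = 2π√(I/(mgd)), with d = 1.225 m from pivot to centre of mass.
I_cm = mL²/12 = 1.62 × 2.45²/12 = 0.8103 kg·m²; I = I_cm + md² = 0.8103 + 1.62 × 1.225² = 3.241 kg·m².
T = 2π√(3.241/(1.62 × 9.81 × 1.225)) = 2.56 s.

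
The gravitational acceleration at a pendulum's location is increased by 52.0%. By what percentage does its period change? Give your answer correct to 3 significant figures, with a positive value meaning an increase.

-18.9%

T ∝ 1/√g, so T'/T = 1/√(1.520) = 0.8111.
Percentage change in T = (0.8111 − 1) × 100% = -18.9%.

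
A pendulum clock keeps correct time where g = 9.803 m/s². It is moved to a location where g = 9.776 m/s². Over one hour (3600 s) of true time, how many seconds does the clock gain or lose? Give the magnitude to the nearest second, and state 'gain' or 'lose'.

The clock's period scales as T ∝ 1/√g, so T'/T = √(9.803/9.776) = 1.00138.
In 3600 s of true time the clock registers 3600/1.00138 = 3595.0 s, so it loses 5 s.

lose 5 s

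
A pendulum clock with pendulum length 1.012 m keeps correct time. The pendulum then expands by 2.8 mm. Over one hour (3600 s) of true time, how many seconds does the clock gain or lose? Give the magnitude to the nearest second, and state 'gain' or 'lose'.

lose 5 s

T ∝ √L, so T'/T = √(1.01480/1.012) = 1.00138.
In 3600 s of true time the clock registers 3600/1.00138 = 3595.0 s, so it loses 5 s.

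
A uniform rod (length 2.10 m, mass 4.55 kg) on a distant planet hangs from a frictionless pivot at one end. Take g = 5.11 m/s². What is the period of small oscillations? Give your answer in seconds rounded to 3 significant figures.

3.29 s

For a physical pendulum T = 2π√(I/(mgd)), with d = 1.050 m from pivot to centre of mass.
I_cm = mL²/12 = 4.55 × 2.10²/12 = 1.672 kg·m²; I = I_cm + md² = 1.672 + 4.55 × 1.050² = 6.689 kg·m².
T = 2π√(6.689/(4.55 × 5.11 × 1.050)) = 3.29 s.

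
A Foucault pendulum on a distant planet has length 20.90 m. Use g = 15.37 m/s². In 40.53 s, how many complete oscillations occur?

5

T = 2π√(L/g) = 2π√(20.90/15.37) = 7.3268 s.
Number of complete oscillations = ⌊40.53/7.3268⌋ = ⌊5.5317⌋ = 5.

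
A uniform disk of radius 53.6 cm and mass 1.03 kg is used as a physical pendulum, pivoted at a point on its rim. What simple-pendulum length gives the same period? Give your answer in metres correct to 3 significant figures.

The equivalent simple-pendulum length is L_eq = I/(md), where I is about the pivot and d = 0.5360 m.
I_cm = ½mR² = 0.1480 kg·m², so I = I_cm + md² = 0.1480 + 0.2959 = 0.4439 kg·m².
L_eq = 0.4439/(1.03 × 0.5360) = 0.804 m.

0.804 m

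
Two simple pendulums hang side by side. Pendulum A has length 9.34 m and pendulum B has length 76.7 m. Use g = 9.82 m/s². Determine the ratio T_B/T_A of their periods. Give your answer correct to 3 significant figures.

T ∝ √L, so T_B/T_A = √(L_B/L_A) = √(76.7/9.34) = 2.87.

2.87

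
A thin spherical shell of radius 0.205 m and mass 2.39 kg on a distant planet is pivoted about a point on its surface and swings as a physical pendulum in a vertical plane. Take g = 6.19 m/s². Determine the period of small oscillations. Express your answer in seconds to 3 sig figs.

1.48 s

I_cm = (2/3)mr² = 0.06696 kg·m². The pivot is at distance d = 0.205 m from the centre of mass.
By the parallel-axis theorem, I = I_cm + md² = 0.06696 + 0.1004 = 0.1674 kg·m².
T = 2π√(I/(mgd)) = 2π√(0.1674/(2.39 × 6.19 × 0.205)) = 1.48 s.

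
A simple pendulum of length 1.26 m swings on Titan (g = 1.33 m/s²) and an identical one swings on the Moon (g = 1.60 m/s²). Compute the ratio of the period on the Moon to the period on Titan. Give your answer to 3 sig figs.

T ∝ 1/√g, so T₂/T₁ = √(g₁/g₂) = √(1.33/1.60) = 0.912.

0.912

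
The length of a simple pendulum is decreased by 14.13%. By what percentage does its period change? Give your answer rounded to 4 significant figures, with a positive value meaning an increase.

T ∝ √L, so T'/T = √(0.85870) = 0.92666.
Percentage change in T = (0.92666 − 1) × 100% = -7.334%.

-7.334%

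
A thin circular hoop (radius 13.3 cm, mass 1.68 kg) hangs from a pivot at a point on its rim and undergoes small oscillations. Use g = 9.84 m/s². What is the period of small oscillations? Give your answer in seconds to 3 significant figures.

I_cm = mr² = 0.02972 kg·m². The pivot is at distance d = 0.133 m from the centre of mass.
By the parallel-axis theorem, I = I_cm + md² = 0.02972 + 0.02972 = 0.05944 kg·m².
T = 2π√(I/(mgd)) = 2π√(0.05944/(1.68 × 9.84 × 0.133)) = 1.03 s.

1.03 s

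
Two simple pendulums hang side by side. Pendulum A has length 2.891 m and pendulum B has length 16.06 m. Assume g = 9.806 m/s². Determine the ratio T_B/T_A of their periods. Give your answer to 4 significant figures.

2.357

T ∝ √L, so T_B/T_A = √(L_B/L_A) = √(16.06/2.891) = 2.357.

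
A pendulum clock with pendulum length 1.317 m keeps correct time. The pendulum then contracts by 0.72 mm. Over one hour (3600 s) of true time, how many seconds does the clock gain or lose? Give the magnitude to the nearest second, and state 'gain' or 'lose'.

T ∝ √L, so T'/T = √(1.31628/1.317) = 0.999727.
In 3600 s of true time the clock registers 3600/0.999727 = 3601.0 s, so it gains 1 s.

gain 1 s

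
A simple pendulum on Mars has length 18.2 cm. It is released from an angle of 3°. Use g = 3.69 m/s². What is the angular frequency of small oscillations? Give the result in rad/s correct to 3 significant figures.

4.50 rad/s

ω = √(g/L) = √(3.69/0.182) = 4.50 rad/s.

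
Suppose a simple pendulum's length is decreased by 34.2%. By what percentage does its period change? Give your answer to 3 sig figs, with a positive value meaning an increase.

-18.9%

T ∝ √L, so T'/T = √(0.6580) = 0.8112.
Percentage change in T = (0.8112 − 1) × 100% = -18.9%.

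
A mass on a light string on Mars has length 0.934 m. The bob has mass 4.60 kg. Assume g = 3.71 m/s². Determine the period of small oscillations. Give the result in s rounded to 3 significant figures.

3.15 s

T = 2π√(L/g) = 2π√(0.934/3.71) = 2π × 0.5017 = 3.15 s.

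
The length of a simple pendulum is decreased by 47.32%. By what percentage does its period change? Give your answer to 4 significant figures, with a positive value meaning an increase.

-27.42%

T ∝ √L, so T'/T = √(0.52680) = 0.72581.
Percentage change in T = (0.72581 − 1) × 100% = -27.42%.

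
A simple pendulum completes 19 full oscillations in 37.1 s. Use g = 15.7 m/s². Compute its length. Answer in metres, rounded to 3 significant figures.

1.52 m

T = 37.1/19 = 1.953 s.
From T = 2π√(L/g), L = gT²/(4π²) = 15.7 × 1.953²/(4π²) = 1.52 m.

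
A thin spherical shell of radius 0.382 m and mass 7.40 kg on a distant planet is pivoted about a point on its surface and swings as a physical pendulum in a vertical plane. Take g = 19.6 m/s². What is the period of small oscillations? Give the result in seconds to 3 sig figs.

1.13 s

I_cm = (2/3)mr² = 0.7199 kg·m². The pivot is at distance d = 0.382 m from the centre of mass.
By the parallel-axis theorem, I = I_cm + md² = 0.7199 + 1.080 = 1.800 kg·m².
T = 2π√(I/(mgd)) = 2π√(1.800/(7.40 × 19.6 × 0.382)) = 1.13 s.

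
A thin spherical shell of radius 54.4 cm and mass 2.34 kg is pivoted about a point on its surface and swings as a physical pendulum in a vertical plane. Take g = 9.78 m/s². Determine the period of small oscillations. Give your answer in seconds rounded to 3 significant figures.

1.91 s

I_cm = (2/3)mr² = 0.4617 kg·m². The pivot is at distance d = 0.544 m from the centre of mass.
By the parallel-axis theorem, I = I_cm + md² = 0.4617 + 0.6925 = 1.154 kg·m².
T = 2π√(I/(mgd)) = 2π√(1.154/(2.34 × 9.78 × 0.544)) = 1.91 s.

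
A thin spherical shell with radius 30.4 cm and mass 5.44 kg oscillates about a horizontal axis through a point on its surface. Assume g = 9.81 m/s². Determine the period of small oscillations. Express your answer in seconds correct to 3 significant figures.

I_cm = (2/3)mr² = 0.3352 kg·m². The pivot is at distance d = 0.304 m from the centre of mass.
By the parallel-axis theorem, I = I_cm + md² = 0.3352 + 0.5027 = 0.8379 kg·m².
T = 2π√(I/(mgd)) = 2π√(0.8379/(5.44 × 9.81 × 0.304)) = 1.43 s.

1.43 s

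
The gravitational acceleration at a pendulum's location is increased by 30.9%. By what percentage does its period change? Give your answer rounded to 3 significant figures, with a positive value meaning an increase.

-12.6%

T ∝ 1/√g, so T'/T = 1/√(1.309) = 0.8740.
Percentage change in T = (0.8740 − 1) × 100% = -12.6%.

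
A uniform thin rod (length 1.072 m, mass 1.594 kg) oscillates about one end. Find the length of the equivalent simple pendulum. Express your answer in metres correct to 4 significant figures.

The equivalent simple-pendulum length is L_eq = I/(md), where I is about the pivot and d = 0.53600 m.
I_cm = (1/12)mL² = 0.15265 kg·m², so I = I_cm + md² = 0.15265 + 0.45795 = 0.61060 kg·m².
L_eq = 0.61060/(1.594 × 0.53600) = 0.7147 m.

0.7147 m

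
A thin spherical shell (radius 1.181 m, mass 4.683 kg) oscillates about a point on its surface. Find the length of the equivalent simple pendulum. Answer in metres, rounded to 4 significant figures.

The equivalent simple-pendulum length is L_eq = I/(md), where I is about the pivot and d = 1.1810 m.
I_cm = (2/3)mR² = 4.3544 kg·m², so I = I_cm + md² = 4.3544 + 6.5317 = 10.886 kg·m².
L_eq = 10.886/(4.683 × 1.1810) = 1.968 m.

1.968 m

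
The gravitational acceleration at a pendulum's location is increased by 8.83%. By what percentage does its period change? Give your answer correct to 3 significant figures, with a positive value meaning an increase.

T ∝ 1/√g, so T'/T = 1/√(1.088) = 0.9586.
Percentage change in T = (0.9586 − 1) × 100% = -4.14%.

-4.14%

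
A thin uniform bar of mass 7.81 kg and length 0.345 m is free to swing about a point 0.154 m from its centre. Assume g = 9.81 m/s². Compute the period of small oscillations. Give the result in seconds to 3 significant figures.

For a physical pendulum T = 2π√(I/(mgd)), with d = 0.1540 m from pivot to centre of mass.
I_cm = mL²/12 = 7.81 × 0.345²/12 = 0.07747 kg·m²; I = I_cm + md² = 0.07747 + 7.81 × 0.1540² = 0.2627 kg·m².
T = 2π√(0.2627/(7.81 × 9.81 × 0.1540)) = 0.938 s.

0.938 s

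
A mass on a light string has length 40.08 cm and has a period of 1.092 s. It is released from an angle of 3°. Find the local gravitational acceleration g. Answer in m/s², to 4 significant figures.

From T = 2π√(L/g), g = 4π²L/T² = 4π² × 0.4008/1.0920² = 13.27 m/s².

13.27 m/s²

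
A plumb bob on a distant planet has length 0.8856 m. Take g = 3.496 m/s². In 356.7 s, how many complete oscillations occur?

112

T = 2π√(L/g) = 2π√(0.8856/3.496) = 3.1624 s.
Number of complete oscillations = ⌊356.7/3.1624⌋ = ⌊112.80⌋ = 112.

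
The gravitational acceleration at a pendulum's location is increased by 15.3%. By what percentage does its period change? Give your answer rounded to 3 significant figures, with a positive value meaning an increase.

-6.87%

T ∝ 1/√g, so T'/T = 1/√(1.153) = 0.9313.
Percentage change in T = (0.9313 − 1) × 100% = -6.87%.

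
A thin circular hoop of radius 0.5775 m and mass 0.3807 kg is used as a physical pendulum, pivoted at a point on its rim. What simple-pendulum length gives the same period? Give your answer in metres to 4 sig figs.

The equivalent simple-pendulum length is L_eq = I/(md), where I is about the pivot and d = 0.57750 m.
I_cm = mR² = 0.12697 kg·m², so I = I_cm + md² = 0.12697 + 0.12697 = 0.25393 kg·m².
L_eq = 0.25393/(0.3807 × 0.57750) = 1.155 m.

1.155 m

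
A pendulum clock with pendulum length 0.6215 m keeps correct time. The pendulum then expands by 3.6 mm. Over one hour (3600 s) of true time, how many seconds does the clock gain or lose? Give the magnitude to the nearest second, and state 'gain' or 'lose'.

T ∝ √L, so T'/T = √(0.62510/0.6215) = 1.00289.
In 3600 s of true time the clock registers 3600/1.00289 = 3589.6 s, so it loses 10 s.

lose 10 s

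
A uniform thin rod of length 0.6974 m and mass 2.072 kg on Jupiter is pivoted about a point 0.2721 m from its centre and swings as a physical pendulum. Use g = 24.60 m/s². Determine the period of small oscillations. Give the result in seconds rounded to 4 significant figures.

For a physical pendulum T = 2π√(I/(mgd)), with d = 0.27210 m from pivot to centre of mass.
I_cm = mL²/12 = 2.072 × 0.6974²/12 = 0.083979 kg·m²; I = I_cm + md² = 0.083979 + 2.072 × 0.27210² = 0.23739 kg·m².
T = 2π√(0.23739/(2.072 × 24.60 × 0.27210)) = 0.8220 s.

0.8220 s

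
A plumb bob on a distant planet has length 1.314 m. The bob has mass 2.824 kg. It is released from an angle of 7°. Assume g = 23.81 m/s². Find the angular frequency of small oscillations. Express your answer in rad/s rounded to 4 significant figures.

4.257 rad/s

ω = √(g/L) = √(23.81/1.314) = 4.257 rad/s.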